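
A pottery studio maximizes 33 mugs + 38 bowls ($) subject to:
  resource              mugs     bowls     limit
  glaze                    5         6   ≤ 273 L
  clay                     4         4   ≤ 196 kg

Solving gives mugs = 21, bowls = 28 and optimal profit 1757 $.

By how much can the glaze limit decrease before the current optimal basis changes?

28

Binding constraints: glaze, clay. The basis is B = [[5,6],[4,4]] with det -4.
Per unit decrease in glaze, x* moves by d = (1, -1).
The basis stays optimal until bowls reaches 0; allowable decrease = 28 L.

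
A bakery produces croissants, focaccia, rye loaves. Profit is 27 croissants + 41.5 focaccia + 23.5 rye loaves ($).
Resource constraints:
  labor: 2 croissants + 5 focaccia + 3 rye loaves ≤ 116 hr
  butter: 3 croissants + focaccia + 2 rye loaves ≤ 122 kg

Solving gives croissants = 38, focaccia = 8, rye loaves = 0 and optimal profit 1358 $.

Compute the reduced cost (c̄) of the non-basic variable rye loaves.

Check each constraint at x*: labor 116/116 (tight); butter 122/122 (tight).
Dual feasibility on the basic columns requires 2·y_labor + 3·y_butter = 27, 5·y_labor + 1·y_butter = 41.5.
→ y_labor = 7.5 and y_butter = 4.
Reduced cost of rye loaves: c₃ − yᵀa₃ = 23.5 − (7.5·3 + 4·2) = 23.5 − 30.5 = -7.

-7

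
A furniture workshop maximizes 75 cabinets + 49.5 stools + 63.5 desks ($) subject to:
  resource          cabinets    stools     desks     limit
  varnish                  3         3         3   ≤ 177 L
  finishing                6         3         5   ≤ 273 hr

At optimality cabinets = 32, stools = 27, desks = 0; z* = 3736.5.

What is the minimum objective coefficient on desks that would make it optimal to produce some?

Both varnish and finishing are binding at x*.
Dual feasibility on the basic columns requires 3·y_varnish + 6·y_finishing = 75, 3·y_varnish + 3·y_finishing = 49.5.
→ y_varnish = 8 and y_finishing = 8.5.
desks enters the basis when its profit ≥ yᵀa₃ = 8·3 + 8.5·5 = 66.5.

66.5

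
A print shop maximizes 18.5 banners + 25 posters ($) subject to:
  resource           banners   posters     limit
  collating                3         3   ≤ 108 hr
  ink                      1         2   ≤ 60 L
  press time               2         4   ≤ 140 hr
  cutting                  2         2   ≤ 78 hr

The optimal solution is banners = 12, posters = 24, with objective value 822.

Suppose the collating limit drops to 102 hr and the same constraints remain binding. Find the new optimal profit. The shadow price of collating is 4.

798

Δb = -6, so new z* = 822 + (4)·(-6) = 822 − 24 = 798.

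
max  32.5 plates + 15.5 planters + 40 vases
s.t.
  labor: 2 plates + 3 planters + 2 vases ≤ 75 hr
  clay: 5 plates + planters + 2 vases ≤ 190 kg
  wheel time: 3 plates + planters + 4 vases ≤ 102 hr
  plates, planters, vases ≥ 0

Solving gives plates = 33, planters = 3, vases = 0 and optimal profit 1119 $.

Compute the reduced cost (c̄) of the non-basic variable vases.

Binding: labor and wheel time. Non-binding: clay (22 unused).
Slack constraints have shadow price 0 (complementary slackness).
From A_Bᵀ y = c: 2·y_labor + 3·y_wheel time = 32.5; 3·y_labor + 1·y_wheel time = 15.5.
→ y_labor = 2 and y_wheel time = 9.5.
Reduced cost of vases: c₃ − yᵀa₃ = 40 − (2·2 + 9.5·4) = 40 − 42 = -2.

-2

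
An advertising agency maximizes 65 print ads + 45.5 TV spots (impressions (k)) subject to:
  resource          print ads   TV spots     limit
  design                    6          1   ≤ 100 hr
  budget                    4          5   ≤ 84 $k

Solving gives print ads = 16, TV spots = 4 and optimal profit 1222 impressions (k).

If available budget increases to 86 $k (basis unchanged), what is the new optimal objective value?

At the optimum: design uses 100 of 100 (binding); budget uses 84 of 84 (binding).
Dual feasibility on the basic columns requires 6·y_design + 4·y_budget = 65, 1·y_design + 5·y_budget = 45.5.
This yields shadow prices y_design = 5.5, y_budget = 8.
Δz = y_budget·Δb = 8 × (2) = 16, so new z* = 1222 + 16 = 1238.

1238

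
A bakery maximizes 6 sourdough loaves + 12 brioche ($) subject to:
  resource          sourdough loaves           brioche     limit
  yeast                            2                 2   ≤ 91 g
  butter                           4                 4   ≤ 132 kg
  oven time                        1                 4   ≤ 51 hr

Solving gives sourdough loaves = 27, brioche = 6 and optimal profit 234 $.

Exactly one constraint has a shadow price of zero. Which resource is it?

yeast: 66/91 (slack 25)
butter: 132/132 (binding)
oven time: 51/51 (binding)
By complementary slackness, a constraint with positive slack has shadow price 0 → yeast.

yeast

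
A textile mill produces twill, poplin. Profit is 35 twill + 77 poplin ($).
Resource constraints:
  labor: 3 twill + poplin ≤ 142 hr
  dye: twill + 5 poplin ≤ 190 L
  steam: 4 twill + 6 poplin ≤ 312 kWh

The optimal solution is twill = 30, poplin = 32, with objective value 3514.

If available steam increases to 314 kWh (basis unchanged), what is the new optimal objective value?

Check each constraint at x*: labor 122/142 (slack 20); dye 190/190 (tight); steam 312/312 (tight).
Since labor is not tight, its dual is 0.
From A_Bᵀ y = c: 1·y_dye + 4·y_steam = 35; 5·y_dye + 6·y_steam = 77.
This yields shadow prices y_dye = 7, y_steam = 7.
Δz = y_steam·Δb = 7 × (2) = 14, so new z* = 3514 + 14 = 3528.

3528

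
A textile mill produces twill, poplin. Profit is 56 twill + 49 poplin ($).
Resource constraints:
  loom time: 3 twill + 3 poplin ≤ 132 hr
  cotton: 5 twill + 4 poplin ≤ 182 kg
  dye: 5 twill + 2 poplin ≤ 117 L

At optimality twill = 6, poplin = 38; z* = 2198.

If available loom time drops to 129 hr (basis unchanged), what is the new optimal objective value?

Check each constraint at x*: loom time 132/132 (tight); cotton 182/182 (tight); dye 106/117 (slack 11).
Slack constraints have shadow price 0 (complementary slackness).
The binding rows give the dual system: 3·y_loom time + 5·y_cotton = 56 and 3·y_loom time + 4·y_cotton = 49.
→ y_loom time = 7 and y_cotton = 7.
Δz = y_loom time·Δb = 7 × (-3) = -21, so new z* = 2198 − 21 = 2177.

2177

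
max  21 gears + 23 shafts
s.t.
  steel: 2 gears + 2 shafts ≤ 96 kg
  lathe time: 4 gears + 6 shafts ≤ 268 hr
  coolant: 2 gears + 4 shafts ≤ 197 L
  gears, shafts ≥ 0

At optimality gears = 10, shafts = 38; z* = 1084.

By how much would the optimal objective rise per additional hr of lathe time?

Check each constraint at x*: steel 96/96 (tight); lathe time 268/268 (tight); coolant 172/197 (slack 25).
Since coolant is not tight, its dual is 0.
Dual feasibility on the basic columns requires 2·y_steel + 4·y_lathe time = 21, 2·y_steel + 6·y_lathe time = 23.
→ y_steel = 8.5 and y_lathe time = 1.
Shadow price of lathe time = 1.

1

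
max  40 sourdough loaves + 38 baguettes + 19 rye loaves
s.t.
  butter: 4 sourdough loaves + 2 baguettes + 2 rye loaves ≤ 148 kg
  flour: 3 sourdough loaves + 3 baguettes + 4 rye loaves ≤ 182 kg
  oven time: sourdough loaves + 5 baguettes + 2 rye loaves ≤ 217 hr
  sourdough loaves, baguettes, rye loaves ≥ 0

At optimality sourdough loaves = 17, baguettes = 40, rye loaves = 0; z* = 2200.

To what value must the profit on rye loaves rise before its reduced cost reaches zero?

At the optimum: butter uses 148 of 148 (binding); flour uses 171 of 182 (slack = 11); oven time uses 217 of 217 (binding).
By complementary slackness, y = 0 for the non-binding constraint.
The binding rows give the dual system: 4·y_butter + 1·y_oven time = 40 and 2·y_butter + 5·y_oven time = 38.
Solving: y_butter = 9, y_oven time = 4.
rye loaves enters the basis when its profit ≥ yᵀa₃ = 9·2 + 4·2 = 26.

26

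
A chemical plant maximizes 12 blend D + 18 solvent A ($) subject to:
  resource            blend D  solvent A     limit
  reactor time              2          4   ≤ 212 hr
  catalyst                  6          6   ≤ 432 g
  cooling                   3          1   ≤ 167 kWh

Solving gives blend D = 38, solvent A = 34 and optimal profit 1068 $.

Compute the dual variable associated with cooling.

At the optimum: reactor time uses 212 of 212 (binding); catalyst uses 432 of 432 (binding); cooling uses 148 of 167 (slack = 19).
Slack constraints have shadow price 0 (complementary slackness).
The binding rows give the dual system: 2·y_reactor time + 6·y_catalyst = 12 and 4·y_reactor time + 6·y_catalyst = 18.
This yields shadow prices y_reactor time = 3, y_catalyst = 1.
Shadow price of cooling = 0.

0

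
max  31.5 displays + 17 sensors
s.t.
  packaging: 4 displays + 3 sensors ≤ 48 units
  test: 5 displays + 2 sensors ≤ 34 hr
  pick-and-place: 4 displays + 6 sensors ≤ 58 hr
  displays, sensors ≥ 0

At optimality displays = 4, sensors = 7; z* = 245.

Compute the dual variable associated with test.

5.5

Check each constraint at x*: packaging 37/48 (slack 11); test 34/34 (tight); pick-and-place 58/58 (tight).
Slack constraints have shadow price 0 (complementary slackness).
From A_Bᵀ y = c: 5·y_test + 4·y_pick-and-place = 31.5; 2·y_test + 6·y_pick-and-place = 17.
Solving: y_test = 5.5, y_pick-and-place = 1.
Shadow price of test = 5.5.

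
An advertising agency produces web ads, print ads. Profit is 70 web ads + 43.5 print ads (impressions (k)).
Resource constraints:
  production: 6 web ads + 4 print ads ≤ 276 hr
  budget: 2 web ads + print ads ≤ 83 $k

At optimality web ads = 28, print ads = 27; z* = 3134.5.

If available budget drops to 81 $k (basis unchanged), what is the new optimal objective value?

At the optimum: production uses 276 of 276 (binding); budget uses 83 of 83 (binding).
The binding rows give the dual system: 6·y_production + 2·y_budget = 70 and 4·y_production + 1·y_budget = 43.5.
→ y_production = 8.5 and y_budget = 9.5.
Δz = y_budget·Δb = 9.5 × (-2) = -19, so new z* = 3134.5 − 19 = 3115.5.

3115.5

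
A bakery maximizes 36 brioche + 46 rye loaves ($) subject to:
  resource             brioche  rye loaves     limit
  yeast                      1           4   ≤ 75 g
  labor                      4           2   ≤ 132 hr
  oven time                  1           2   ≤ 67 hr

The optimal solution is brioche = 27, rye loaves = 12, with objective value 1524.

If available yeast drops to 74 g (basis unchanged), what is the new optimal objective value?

Binding: yeast and labor. Non-binding: oven time (16 unused).
Since oven time is not tight, its dual is 0.
Dual feasibility on the basic columns requires 1·y_yeast + 4·y_labor = 36, 4·y_yeast + 2·y_labor = 46.
Solving: y_yeast = 8, y_labor = 7.
Δz = y_yeast·Δb = 8 × (-1) = -8, so new z* = 1524 − 8 = 1516.

1516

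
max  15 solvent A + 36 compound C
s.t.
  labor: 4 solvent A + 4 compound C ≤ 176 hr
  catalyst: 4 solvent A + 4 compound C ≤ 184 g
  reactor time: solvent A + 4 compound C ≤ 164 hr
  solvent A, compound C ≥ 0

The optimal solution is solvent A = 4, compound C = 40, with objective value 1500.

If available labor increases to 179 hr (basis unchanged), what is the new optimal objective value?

At the optimum: labor uses 176 of 176 (binding); catalyst uses 176 of 184 (slack = 8); reactor time uses 164 of 164 (binding).
By complementary slackness, y = 0 for the non-binding constraint.
Dual feasibility on the basic columns requires 4·y_labor + 1·y_reactor time = 15, 4·y_labor + 4·y_reactor time = 36.
Solving: y_labor = 2, y_reactor time = 7.
Δz = y_labor·Δb = 2 × (3) = 6, so new z* = 1500 + 6 = 1506.

1506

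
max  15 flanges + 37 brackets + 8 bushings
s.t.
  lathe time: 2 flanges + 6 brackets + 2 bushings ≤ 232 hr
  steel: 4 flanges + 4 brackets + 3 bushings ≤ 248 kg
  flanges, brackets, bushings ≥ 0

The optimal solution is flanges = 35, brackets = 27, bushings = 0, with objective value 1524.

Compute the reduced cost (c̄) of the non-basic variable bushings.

-6

At the optimum: lathe time uses 232 of 232 (binding); steel uses 248 of 248 (binding).
From A_Bᵀ y = c: 2·y_lathe time + 4·y_steel = 15; 6·y_lathe time + 4·y_steel = 37.
This yields shadow prices y_lathe time = 5.5, y_steel = 1.
Reduced cost of bushings: c₃ − yᵀa₃ = 8 − (5.5·2 + 1·3) = 8 − 14 = -6.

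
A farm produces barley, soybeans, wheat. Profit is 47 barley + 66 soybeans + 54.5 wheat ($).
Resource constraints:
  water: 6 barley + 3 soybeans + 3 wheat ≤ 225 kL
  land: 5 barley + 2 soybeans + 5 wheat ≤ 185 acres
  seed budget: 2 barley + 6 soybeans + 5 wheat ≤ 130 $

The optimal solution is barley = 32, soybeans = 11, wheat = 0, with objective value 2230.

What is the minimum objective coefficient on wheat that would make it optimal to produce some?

At the optimum: water uses 225 of 225 (binding); land uses 182 of 185 (slack = 3); seed budget uses 130 of 130 (binding).
Slack constraints have shadow price 0 (complementary slackness).
From A_Bᵀ y = c: 6·y_water + 2·y_seed budget = 47; 3·y_water + 6·y_seed budget = 66.
This yields shadow prices y_water = 5, y_seed budget = 8.5.
wheat enters the basis when its profit ≥ yᵀa₃ = 5·3 + 8.5·5 = 57.5.

57.5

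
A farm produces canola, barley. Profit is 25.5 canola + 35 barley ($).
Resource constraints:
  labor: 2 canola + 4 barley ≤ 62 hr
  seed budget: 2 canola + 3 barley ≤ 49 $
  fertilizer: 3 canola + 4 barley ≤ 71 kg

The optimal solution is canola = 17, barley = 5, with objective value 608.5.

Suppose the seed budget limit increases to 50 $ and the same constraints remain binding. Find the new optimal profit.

Binding: seed budget and fertilizer. Non-binding: labor (8 unused).
Since labor is not tight, its dual is 0.
From A_Bᵀ y = c: 2·y_seed budget + 3·y_fertilizer = 25.5; 3·y_seed budget + 4·y_fertilizer = 35.
This yields shadow prices y_seed budget = 3, y_fertilizer = 6.5.
Δz = y_seed budget·Δb = 3 × (1) = 3, so new z* = 608.5 + 3 = 611.5.

611.5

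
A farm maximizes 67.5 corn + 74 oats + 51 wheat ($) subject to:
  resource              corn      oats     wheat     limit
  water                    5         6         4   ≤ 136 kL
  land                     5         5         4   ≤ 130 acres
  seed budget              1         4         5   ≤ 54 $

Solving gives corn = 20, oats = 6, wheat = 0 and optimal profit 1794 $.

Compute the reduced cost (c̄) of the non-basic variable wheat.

-3

Check each constraint at x*: water 136/136 (tight); land 130/130 (tight); seed budget 44/54 (slack 10).
By complementary slackness, y = 0 for the non-binding constraint.
The binding rows give the dual system: 5·y_water + 5·y_land = 67.5 and 6·y_water + 5·y_land = 74.
This yields shadow prices y_water = 6.5, y_land = 7.
Reduced cost of wheat: c₃ − yᵀa₃ = 51 − (6.5·4 + 7·4) = 51 − 54 = -3.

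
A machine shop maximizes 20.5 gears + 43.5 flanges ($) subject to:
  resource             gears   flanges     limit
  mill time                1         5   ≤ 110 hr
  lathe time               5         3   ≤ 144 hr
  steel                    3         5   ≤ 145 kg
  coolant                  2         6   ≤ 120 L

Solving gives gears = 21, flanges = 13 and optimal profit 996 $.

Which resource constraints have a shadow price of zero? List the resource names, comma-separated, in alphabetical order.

mill time: 86/110 (slack 24)
lathe time: 144/144 (binding)
steel: 128/145 (slack 17)
coolant: 120/120 (binding)
By complementary slackness, a constraint with positive slack has shadow price 0 → mill time, steel.

mill time, steel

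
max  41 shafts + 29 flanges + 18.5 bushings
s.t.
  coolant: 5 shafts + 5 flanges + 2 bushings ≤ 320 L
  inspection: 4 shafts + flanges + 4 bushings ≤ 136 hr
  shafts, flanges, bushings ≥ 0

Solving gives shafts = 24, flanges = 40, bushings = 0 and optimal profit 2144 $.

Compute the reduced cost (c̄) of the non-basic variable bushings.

-7.5

At the optimum: coolant uses 320 of 320 (binding); inspection uses 136 of 136 (binding).
The binding rows give the dual system: 5·y_coolant + 4·y_inspection = 41 and 5·y_coolant + 1·y_inspection = 29.
→ y_coolant = 5 and y_inspection = 4.
Reduced cost of bushings: c₃ − yᵀa₃ = 18.5 − (5·2 + 4·4) = 18.5 − 26 = -7.5.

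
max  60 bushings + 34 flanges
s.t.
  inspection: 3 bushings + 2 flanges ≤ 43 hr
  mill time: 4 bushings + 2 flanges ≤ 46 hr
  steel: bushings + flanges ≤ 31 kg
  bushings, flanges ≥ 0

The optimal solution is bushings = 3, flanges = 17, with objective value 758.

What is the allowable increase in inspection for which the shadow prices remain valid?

3

Binding constraints: inspection, mill time. The basis is B = [[3,2],[4,2]] with det -2.
Per unit increase in inspection, x* moves by d = (-1, 2).
The basis stays optimal until bushings reaches 0; allowable increase = 3 hr.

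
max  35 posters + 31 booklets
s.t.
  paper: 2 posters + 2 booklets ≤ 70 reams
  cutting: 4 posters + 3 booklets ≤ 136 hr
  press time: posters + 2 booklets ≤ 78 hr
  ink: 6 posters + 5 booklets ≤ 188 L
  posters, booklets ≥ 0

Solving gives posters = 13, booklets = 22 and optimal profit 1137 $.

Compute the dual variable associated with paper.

At the optimum: paper uses 70 of 70 (binding); cutting uses 118 of 136 (slack = 18); press time uses 57 of 78 (slack = 21); ink uses 188 of 188 (binding).
Since cutting, press time are not tight, their duals are 0.
Dual feasibility on the basic columns requires 2·y_paper + 6·y_ink = 35, 2·y_paper + 5·y_ink = 31.
Solving: y_paper = 5.5, y_ink = 4.
Shadow price of paper = 5.5.

5.5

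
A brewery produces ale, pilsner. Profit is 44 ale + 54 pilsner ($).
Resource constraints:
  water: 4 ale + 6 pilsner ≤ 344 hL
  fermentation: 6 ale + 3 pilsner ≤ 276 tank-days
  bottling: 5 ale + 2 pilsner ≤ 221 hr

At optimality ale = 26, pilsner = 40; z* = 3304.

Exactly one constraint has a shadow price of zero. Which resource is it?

water: 344/344 (binding)
fermentation: 276/276 (binding)
bottling: 210/221 (slack 11)
By complementary slackness, a constraint with positive slack has shadow price 0 → bottling.

bottling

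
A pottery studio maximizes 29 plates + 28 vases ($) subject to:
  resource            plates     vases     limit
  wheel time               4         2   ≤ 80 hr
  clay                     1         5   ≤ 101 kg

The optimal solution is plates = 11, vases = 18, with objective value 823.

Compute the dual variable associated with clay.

At the optimum: wheel time uses 80 of 80 (binding); clay uses 101 of 101 (binding).
Dual feasibility on the basic columns requires 4·y_wheel time + 1·y_clay = 29, 2·y_wheel time + 5·y_clay = 28.
This yields shadow prices y_wheel time = 6.5, y_clay = 3.
Shadow price of clay = 3.

3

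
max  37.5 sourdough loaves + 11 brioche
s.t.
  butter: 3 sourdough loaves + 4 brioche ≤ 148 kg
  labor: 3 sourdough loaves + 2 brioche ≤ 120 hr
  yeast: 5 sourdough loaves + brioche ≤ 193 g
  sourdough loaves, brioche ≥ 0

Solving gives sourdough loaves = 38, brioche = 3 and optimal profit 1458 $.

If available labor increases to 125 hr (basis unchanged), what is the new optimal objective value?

1470.5

Binding: labor and yeast. Non-binding: butter (22 unused).
Since butter is not tight, its dual is 0.
From A_Bᵀ y = c: 3·y_labor + 5·y_yeast = 37.5; 2·y_labor + 1·y_yeast = 11.
→ y_labor = 2.5 and y_yeast = 6.
Δz = y_labor·Δb = 2.5 × (5) = 12.5, so new z* = 1458 + 12.5 = 1470.5.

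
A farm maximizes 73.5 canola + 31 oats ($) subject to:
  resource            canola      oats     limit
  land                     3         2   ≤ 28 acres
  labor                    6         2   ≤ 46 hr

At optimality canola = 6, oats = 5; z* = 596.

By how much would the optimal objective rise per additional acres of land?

6.5

At the optimum: land uses 28 of 28 (binding); labor uses 46 of 46 (binding).
The binding rows give the dual system: 3·y_land + 6·y_labor = 73.5 and 2·y_land + 2·y_labor = 31.
This yields shadow prices y_land = 6.5, y_labor = 9.
Shadow price of land = 6.5.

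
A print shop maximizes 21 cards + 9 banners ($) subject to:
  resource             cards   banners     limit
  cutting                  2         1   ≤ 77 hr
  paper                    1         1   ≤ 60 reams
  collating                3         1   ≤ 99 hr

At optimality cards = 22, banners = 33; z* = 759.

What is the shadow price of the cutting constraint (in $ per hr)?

Binding: cutting and collating. Non-binding: paper (5 unused).
Since paper is not tight, its dual is 0.
The binding rows give the dual system: 2·y_cutting + 3·y_collating = 21 and 1·y_cutting + 1·y_collating = 9.
→ y_cutting = 6 and y_collating = 3.
Shadow price of cutting = 6.

6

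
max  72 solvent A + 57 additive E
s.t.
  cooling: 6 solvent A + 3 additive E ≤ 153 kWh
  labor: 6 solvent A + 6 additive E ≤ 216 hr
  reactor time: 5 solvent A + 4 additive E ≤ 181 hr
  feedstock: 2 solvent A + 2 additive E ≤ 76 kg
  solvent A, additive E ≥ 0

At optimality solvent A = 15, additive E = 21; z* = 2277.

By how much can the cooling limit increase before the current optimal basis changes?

63

Binding constraints: cooling, labor. The basis is B = [[6,3],[6,6]] with det 18.
Per unit increase in cooling, x* moves by d = (0.3333, -0.3333).
The basis stays optimal until additive E reaches 0; allowable increase = 63 kWh.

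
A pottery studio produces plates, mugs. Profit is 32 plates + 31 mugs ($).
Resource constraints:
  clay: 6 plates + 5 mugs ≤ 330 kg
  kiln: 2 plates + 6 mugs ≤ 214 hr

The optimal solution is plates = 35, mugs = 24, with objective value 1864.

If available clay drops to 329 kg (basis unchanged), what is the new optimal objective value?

1859

At the optimum: clay uses 330 of 330 (binding); kiln uses 214 of 214 (binding).
The binding rows give the dual system: 6·y_clay + 2·y_kiln = 32 and 5·y_clay + 6·y_kiln = 31.
→ y_clay = 5 and y_kiln = 1.
Δz = y_clay·Δb = 5 × (-1) = -5, so new z* = 1864 − 5 = 1859.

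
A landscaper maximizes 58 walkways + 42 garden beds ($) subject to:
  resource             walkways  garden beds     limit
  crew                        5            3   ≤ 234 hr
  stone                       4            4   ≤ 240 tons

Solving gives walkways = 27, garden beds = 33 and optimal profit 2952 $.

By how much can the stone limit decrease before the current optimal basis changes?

52.8

Binding constraints: crew, stone. The basis is B = [[5,3],[4,4]] with det 8.
Per unit decrease in stone, x* moves by d = (0.375, -0.625).
The basis stays optimal until garden beds reaches 0; allowable decrease = 52.8 tons.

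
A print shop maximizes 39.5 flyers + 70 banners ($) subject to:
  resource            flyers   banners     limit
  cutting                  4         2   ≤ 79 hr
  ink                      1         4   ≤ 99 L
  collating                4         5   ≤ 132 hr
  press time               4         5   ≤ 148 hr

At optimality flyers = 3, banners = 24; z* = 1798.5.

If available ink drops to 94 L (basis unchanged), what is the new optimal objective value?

Check each constraint at x*: cutting 60/79 (slack 19); ink 99/99 (tight); collating 132/132 (tight); press time 132/148 (slack 16).
Since cutting, press time are not tight, their duals are 0.
Dual feasibility on the basic columns requires 1·y_ink + 4·y_collating = 39.5, 4·y_ink + 5·y_collating = 70.
→ y_ink = 7.5 and y_collating = 8.
Δz = y_ink·Δb = 7.5 × (-5) = -37.5, so new z* = 1798.5 − 37.5 = 1761.

1761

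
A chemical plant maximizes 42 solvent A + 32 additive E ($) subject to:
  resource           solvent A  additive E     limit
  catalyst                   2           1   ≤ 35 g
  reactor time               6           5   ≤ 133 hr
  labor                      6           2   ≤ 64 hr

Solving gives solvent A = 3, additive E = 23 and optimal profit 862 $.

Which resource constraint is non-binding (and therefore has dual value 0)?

catalyst

catalyst: 29/35 (slack 6)
reactor time: 133/133 (binding)
labor: 64/64 (binding)
By complementary slackness, a constraint with positive slack has shadow price 0 → catalyst.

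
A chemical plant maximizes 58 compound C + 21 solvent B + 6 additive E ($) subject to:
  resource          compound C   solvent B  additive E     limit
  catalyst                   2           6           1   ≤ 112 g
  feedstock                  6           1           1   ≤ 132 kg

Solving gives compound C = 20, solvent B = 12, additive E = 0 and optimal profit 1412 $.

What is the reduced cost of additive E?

At the optimum: catalyst uses 112 of 112 (binding); feedstock uses 132 of 132 (binding).
The binding rows give the dual system: 2·y_catalyst + 6·y_feedstock = 58 and 6·y_catalyst + 1·y_feedstock = 21.
This yields shadow prices y_catalyst = 2, y_feedstock = 9.
Reduced cost of additive E: c₃ − yᵀa₃ = 6 − (2·1 + 9·1) = 6 − 11 = -5.

-5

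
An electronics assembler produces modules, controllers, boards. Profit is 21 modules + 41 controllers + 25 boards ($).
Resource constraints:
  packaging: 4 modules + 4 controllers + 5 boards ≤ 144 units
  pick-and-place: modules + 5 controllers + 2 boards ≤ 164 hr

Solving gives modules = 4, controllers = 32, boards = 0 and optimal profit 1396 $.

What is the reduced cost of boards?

-5

Both packaging and pick-and-place are binding at x*.
Dual feasibility on the basic columns requires 4·y_packaging + 1·y_pick-and-place = 21, 4·y_packaging + 5·y_pick-and-place = 41.
Solving: y_packaging = 4, y_pick-and-place = 5.
Reduced cost of boards: c₃ − yᵀa₃ = 25 − (4·5 + 5·2) = 25 − 30 = -5.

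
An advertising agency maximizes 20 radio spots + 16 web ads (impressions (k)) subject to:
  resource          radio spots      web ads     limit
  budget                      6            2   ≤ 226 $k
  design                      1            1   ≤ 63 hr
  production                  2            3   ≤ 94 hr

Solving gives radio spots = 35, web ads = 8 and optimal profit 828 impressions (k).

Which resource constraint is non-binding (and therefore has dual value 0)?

design

budget: 226/226 (binding)
design: 43/63 (slack 20)
production: 94/94 (binding)
By complementary slackness, a constraint with positive slack has shadow price 0 → design.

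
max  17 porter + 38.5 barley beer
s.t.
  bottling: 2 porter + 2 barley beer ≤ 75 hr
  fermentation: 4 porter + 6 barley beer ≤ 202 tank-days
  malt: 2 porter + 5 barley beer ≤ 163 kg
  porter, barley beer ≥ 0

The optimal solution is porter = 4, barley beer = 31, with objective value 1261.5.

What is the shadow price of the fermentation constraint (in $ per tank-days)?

1

At the optimum: bottling uses 70 of 75 (slack = 5); fermentation uses 202 of 202 (binding); malt uses 163 of 163 (binding).
Slack constraints have shadow price 0 (complementary slackness).
The binding rows give the dual system: 4·y_fermentation + 2·y_malt = 17 and 6·y_fermentation + 5·y_malt = 38.5.
Solving: y_fermentation = 1, y_malt = 6.5.
Shadow price of fermentation = 1.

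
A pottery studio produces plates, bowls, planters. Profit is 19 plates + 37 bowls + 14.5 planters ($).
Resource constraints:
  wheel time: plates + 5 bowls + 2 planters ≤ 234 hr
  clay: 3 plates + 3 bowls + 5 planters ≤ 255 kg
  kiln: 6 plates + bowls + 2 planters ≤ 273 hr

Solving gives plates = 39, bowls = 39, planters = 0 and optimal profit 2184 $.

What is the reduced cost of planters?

Check each constraint at x*: wheel time 234/234 (tight); clay 234/255 (slack 21); kiln 273/273 (tight).
By complementary slackness, y = 0 for the non-binding constraint.
Dual feasibility on the basic columns requires 1·y_wheel time + 6·y_kiln = 19, 5·y_wheel time + 1·y_kiln = 37.
Solving: y_wheel time = 7, y_kiln = 2.
Reduced cost of planters: c₃ − yᵀa₃ = 14.5 − (7·2 + 2·2) = 14.5 − 18 = -3.5.

-3.5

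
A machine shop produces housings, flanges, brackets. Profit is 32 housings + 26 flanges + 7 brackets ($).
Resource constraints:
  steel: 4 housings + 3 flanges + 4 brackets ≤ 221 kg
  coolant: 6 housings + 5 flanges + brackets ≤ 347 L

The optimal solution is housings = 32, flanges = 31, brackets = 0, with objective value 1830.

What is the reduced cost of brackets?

Both steel and coolant are binding at x*.
The binding rows give the dual system: 4·y_steel + 6·y_coolant = 32 and 3·y_steel + 5·y_coolant = 26.
This yields shadow prices y_steel = 2, y_coolant = 4.
Reduced cost of brackets: c₃ − yᵀa₃ = 7 − (2·4 + 4·1) = 7 − 12 = -5.

-5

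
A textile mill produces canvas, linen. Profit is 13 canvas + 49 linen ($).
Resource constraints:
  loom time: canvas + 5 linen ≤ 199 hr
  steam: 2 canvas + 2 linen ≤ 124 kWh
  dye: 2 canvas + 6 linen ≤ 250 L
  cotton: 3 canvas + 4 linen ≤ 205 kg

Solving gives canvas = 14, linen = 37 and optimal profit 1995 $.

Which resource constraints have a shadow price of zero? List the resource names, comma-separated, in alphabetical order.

loom time: 199/199 (binding)
steam: 102/124 (slack 22)
dye: 250/250 (binding)
cotton: 190/205 (slack 15)
By complementary slackness, a constraint with positive slack has shadow price 0 → cotton, steam.

cotton, steam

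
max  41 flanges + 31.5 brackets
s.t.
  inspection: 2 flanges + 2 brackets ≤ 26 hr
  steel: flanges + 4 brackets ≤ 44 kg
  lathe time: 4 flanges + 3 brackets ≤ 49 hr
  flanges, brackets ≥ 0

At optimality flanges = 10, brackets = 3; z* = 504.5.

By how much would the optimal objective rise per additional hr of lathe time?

9.5

Binding: inspection and lathe time. Non-binding: steel (22 unused).
Since steel is not tight, its dual is 0.
From A_Bᵀ y = c: 2·y_inspection + 4·y_lathe time = 41; 2·y_inspection + 3·y_lathe time = 31.5.
This yields shadow prices y_inspection = 1.5, y_lathe time = 9.5.
Shadow price of lathe time = 9.5.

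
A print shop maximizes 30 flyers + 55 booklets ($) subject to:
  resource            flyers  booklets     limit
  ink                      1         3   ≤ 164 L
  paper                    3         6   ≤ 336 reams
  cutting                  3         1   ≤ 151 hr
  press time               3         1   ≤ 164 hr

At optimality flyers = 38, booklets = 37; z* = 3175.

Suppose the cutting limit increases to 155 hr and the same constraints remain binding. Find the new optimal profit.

Binding: paper and cutting. Non-binding: ink (15 unused), press time (13 unused).
By complementary slackness, y = 0 for the non-binding constraints.
From A_Bᵀ y = c: 3·y_paper + 3·y_cutting = 30; 6·y_paper + 1·y_cutting = 55.
Solving: y_paper = 9, y_cutting = 1.
Δz = y_cutting·Δb = 1 × (4) = 4, so new z* = 3175 + 4 = 3179.

3179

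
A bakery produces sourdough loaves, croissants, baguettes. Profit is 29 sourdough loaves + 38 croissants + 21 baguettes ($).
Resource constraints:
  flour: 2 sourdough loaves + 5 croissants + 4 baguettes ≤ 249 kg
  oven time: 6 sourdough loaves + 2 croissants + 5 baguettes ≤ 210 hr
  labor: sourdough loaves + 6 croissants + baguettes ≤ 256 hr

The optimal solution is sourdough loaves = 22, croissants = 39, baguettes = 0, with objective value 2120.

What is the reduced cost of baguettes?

-4

At the optimum: flour uses 239 of 249 (slack = 10); oven time uses 210 of 210 (binding); labor uses 256 of 256 (binding).
Since flour is not tight, its dual is 0.
The binding rows give the dual system: 6·y_oven time + 1·y_labor = 29 and 2·y_oven time + 6·y_labor = 38.
This yields shadow prices y_oven time = 4, y_labor = 5.
Reduced cost of baguettes: c₃ − yᵀa₃ = 21 − (4·5 + 5·1) = 21 − 25 = -4.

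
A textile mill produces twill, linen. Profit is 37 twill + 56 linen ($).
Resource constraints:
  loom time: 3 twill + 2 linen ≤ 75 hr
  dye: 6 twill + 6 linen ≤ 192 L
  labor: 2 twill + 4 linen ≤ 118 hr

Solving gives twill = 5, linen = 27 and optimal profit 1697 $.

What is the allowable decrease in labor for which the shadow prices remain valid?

Binding constraints: dye, labor. The basis is B = [[6,6],[2,4]] with det 12.
Per unit decrease in labor, x* moves by d = (0.5, -0.5).
The basis stays optimal until loom time becomes binding; allowable decrease = 12 hr.

12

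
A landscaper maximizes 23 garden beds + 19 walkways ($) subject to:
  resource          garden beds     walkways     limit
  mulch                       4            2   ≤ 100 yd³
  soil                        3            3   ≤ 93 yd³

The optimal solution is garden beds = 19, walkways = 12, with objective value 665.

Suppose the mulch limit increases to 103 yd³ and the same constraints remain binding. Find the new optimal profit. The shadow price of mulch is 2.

Δb = 3, so new z* = 665 + (2)·(3) = 665 + 6 = 671.

671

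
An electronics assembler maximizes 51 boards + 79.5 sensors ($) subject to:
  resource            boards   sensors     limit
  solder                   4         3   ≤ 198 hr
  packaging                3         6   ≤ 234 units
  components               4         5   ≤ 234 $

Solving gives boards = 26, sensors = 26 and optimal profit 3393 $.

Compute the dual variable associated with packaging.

7

At the optimum: solder uses 182 of 198 (slack = 16); packaging uses 234 of 234 (binding); components uses 234 of 234 (binding).
By complementary slackness, y = 0 for the non-binding constraint.
The binding rows give the dual system: 3·y_packaging + 4·y_components = 51 and 6·y_packaging + 5·y_components = 79.5.
Solving: y_packaging = 7, y_components = 7.5.
Shadow price of packaging = 7.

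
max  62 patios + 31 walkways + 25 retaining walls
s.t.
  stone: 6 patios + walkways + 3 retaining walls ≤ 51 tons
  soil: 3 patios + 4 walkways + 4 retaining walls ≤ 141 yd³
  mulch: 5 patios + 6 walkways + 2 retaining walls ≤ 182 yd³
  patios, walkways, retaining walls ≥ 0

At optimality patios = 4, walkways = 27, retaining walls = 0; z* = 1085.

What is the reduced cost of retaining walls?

-4

Binding: stone and mulch. Non-binding: soil (21 unused).
Since soil is not tight, its dual is 0.
The binding rows give the dual system: 6·y_stone + 5·y_mulch = 62 and 1·y_stone + 6·y_mulch = 31.
→ y_stone = 7 and y_mulch = 4.
Reduced cost of retaining walls: c₃ − yᵀa₃ = 25 − (7·3 + 4·2) = 25 − 29 = -4.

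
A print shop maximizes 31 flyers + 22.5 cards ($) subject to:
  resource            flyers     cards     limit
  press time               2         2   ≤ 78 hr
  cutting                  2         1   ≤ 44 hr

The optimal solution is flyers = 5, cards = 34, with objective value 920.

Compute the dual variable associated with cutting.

8.5

At the optimum: press time uses 78 of 78 (binding); cutting uses 44 of 44 (binding).
The binding rows give the dual system: 2·y_press time + 2·y_cutting = 31 and 2·y_press time + 1·y_cutting = 22.5.
Solving: y_press time = 7, y_cutting = 8.5.
Shadow price of cutting = 8.5.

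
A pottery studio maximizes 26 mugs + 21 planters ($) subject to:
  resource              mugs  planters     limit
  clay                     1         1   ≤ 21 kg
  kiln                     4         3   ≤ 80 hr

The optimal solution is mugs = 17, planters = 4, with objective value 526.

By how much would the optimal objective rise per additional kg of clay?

6

Check each constraint at x*: clay 21/21 (tight); kiln 80/80 (tight).
The binding rows give the dual system: 1·y_clay + 4·y_kiln = 26 and 1·y_clay + 3·y_kiln = 21.
This yields shadow prices y_clay = 6, y_kiln = 5.
Shadow price of clay = 6.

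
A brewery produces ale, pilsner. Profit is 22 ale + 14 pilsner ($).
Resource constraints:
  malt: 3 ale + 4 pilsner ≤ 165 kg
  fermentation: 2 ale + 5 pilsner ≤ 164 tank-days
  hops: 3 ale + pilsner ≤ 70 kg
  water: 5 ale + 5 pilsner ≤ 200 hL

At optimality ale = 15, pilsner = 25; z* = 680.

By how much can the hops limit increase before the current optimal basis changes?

Binding constraints: hops, water. The basis is B = [[3,1],[5,5]] with det 10.
Per unit increase in hops, x* moves by d = (0.5, -0.5).
The basis stays optimal until pilsner reaches 0; allowable increase = 50 kg.

50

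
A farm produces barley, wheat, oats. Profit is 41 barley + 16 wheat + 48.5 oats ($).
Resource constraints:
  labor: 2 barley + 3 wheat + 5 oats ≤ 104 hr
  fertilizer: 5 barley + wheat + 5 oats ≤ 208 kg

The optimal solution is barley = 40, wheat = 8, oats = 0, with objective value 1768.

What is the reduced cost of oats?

At the optimum: labor uses 104 of 104 (binding); fertilizer uses 208 of 208 (binding).
The binding rows give the dual system: 2·y_labor + 5·y_fertilizer = 41 and 3·y_labor + 1·y_fertilizer = 16.
Solving: y_labor = 3, y_fertilizer = 7.
Reduced cost of oats: c₃ − yᵀa₃ = 48.5 − (3·5 + 7·5) = 48.5 − 50 = -1.5.

-1.5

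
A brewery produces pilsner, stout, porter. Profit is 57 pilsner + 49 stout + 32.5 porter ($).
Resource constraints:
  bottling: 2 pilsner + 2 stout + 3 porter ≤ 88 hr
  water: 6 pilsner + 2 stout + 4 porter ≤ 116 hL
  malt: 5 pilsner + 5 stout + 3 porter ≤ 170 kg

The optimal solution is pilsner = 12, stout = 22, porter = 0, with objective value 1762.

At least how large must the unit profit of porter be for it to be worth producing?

35

Check each constraint at x*: bottling 68/88 (slack 20); water 116/116 (tight); malt 170/170 (tight).
Slack constraints have shadow price 0 (complementary slackness).
The binding rows give the dual system: 6·y_water + 5·y_malt = 57 and 2·y_water + 5·y_malt = 49.
→ y_water = 2 and y_malt = 9.
porter enters the basis when its profit ≥ yᵀa₃ = 2·4 + 9·3 = 35.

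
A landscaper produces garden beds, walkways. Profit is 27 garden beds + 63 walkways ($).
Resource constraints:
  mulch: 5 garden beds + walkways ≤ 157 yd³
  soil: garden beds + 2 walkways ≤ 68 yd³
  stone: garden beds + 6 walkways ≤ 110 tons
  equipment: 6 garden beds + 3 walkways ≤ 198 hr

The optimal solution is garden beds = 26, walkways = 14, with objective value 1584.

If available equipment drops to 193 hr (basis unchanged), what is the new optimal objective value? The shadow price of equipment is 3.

Δb = -5, so new z* = 1584 + (3)·(-5) = 1584 − 15 = 1569.

1569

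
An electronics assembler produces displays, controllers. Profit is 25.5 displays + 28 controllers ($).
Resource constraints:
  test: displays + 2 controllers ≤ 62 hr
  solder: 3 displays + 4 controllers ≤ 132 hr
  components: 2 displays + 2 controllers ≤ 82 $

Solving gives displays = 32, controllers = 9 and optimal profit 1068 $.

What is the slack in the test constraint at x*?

12

test used = 1·32 + 2·9 = 50; slack = 62 − 50 = 12.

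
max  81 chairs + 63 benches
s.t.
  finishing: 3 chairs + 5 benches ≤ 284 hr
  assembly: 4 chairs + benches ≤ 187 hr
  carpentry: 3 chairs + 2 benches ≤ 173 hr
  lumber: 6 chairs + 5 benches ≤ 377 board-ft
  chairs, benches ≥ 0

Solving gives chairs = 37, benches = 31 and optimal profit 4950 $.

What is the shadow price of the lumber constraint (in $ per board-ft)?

Binding: carpentry and lumber. Non-binding: finishing (18 unused), assembly (8 unused).
By complementary slackness, y = 0 for the non-binding constraints.
Dual feasibility on the basic columns requires 3·y_carpentry + 6·y_lumber = 81, 2·y_carpentry + 5·y_lumber = 63.
→ y_carpentry = 9 and y_lumber = 9.
Shadow price of lumber = 9.

9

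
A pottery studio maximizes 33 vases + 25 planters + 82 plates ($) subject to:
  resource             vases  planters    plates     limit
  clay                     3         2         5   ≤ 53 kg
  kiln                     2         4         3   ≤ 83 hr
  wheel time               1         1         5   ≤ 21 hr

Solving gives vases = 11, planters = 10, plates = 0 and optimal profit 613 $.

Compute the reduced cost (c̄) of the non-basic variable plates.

-3

Binding: clay and wheel time. Non-binding: kiln (21 unused).
Since kiln is not tight, its dual is 0.
From A_Bᵀ y = c: 3·y_clay + 1·y_wheel time = 33; 2·y_clay + 1·y_wheel time = 25.
This yields shadow prices y_clay = 8, y_wheel time = 9.
Reduced cost of plates: c₃ − yᵀa₃ = 82 − (8·5 + 9·5) = 82 − 85 = -3.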